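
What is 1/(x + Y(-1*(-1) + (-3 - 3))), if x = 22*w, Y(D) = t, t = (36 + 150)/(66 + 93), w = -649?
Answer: -53/756672 ≈ -7.0044e-5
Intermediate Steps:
t = 62/53 (t = 186/159 = 186*(1/159) = 62/53 ≈ 1.1698)
Y(D) = 62/53
x = -14278 (x = 22*(-649) = -14278)
1/(x + Y(-1*(-1) + (-3 - 3))) = 1/(-14278 + 62/53) = 1/(-756672/53) = -53/756672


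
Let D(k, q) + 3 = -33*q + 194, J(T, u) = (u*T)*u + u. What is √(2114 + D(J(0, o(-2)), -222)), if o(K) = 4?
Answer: √9631 ≈ 98.138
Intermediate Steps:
J(T, u) = u + T*u² (J(T, u) = (T*u)*u + u = T*u² + u = u + T*u²)
D(k, q) = 191 - 33*q (D(k, q) = -3 + (-33*q + 194) = -3 + (194 - 33*q) = 191 - 33*q)
√(2114 + D(J(0, o(-2)), -222)) = √(2114 + (191 - 33*(-222))) = √(2114 + (191 + 7326)) = √(2114 + 7517) = √9631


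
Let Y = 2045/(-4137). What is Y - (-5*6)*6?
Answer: 742615/4137 ≈ 179.51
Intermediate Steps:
Y = -2045/4137 (Y = 2045*(-1/4137) = -2045/4137 ≈ -0.49432)
Y - (-5*6)*6 = -2045/4137 - (-5*6)*6 = -2045/4137 - (-30)*6 = -2045/4137 - 1*(-180) = -2045/4137 + 180 = 742615/4137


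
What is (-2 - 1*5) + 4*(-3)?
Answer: -19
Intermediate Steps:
(-2 - 1*5) + 4*(-3) = (-2 - 5) - 12 = -7 - 12 = -19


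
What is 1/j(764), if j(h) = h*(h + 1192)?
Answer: 1/1494384 ≈ 6.6917e-7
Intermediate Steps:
j(h) = h*(1192 + h)
1/j(764) = 1/(764*(1192 + 764)) = 1/(764*1956) = 1/1494384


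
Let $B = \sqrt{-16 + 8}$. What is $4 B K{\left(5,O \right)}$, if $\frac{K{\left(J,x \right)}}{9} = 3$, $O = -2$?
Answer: $216 i \sqrt{2} \approx 305.47 i$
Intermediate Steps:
$K{\left(J,x \right)} = 27$ ($K{\left(J,x \right)} = 9 \cdot 3 = 27$)
$B = 2 i \sqrt{2}$ ($B = \sqrt{-8} = 2 i \sqrt{2} \approx 2.8284 i$)
$4 B K{\left(5,O \right)} = 4 \cdot 2 i \sqrt{2} \cdot 27 = 8 i \sqrt{2} \cdot 27 = 216 i \sqrt{2}$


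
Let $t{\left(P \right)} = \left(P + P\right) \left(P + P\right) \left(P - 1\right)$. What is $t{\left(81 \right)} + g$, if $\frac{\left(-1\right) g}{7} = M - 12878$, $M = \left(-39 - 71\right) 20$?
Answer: $2205066$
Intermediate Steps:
$M = -2200$ ($M = \left(-110\right) 20 = -2200$)
$t{\left(P \right)} = 4 P^{2} \left(-1 + P\right)$ ($t{\left(P \right)} = 2 P 2 P \left(-1 + P\right) = 4 P^{2} \left(-1 + P\right)$)
$g = 105546$ ($g = - 7 \left(-2200 - 12878\right) = \left(-7\right) \left(-15078\right) = 105546$)
$t{\left(81 \right)} + g = 4 \cdot 81^{2} \left(-1 + 81\right) + 105546 = 4 \cdot 6561 \cdot 80 + 105546 = 2099520 + 105546 = 2205066$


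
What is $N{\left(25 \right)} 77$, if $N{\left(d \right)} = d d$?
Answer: $48125$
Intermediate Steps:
$N{\left(d \right)} = d^{2}$
$N{\left(25 \right)} 77 = 25^{2} \cdot 77 = 625 \cdot 77 = 48125$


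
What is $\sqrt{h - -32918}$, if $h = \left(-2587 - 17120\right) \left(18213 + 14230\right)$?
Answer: $i \sqrt{639321283} \approx 25285.0 i$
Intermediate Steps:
$h = -639354201$ ($h = \left(-19707\right) 32443 = -639354201$)
$\sqrt{h - -32918} = \sqrt{-639354201 - -32918} = \sqrt{-639354201 + 32918} = \sqrt{-639321283} = i \sqrt{639321283}$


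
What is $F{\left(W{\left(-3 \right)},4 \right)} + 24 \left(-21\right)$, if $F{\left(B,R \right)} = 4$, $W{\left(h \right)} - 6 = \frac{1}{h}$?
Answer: $-500$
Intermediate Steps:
$W{\left(h \right)} = 6 + \frac{1}{h}$
$F{\left(W{\left(-3 \right)},4 \right)} + 24 \left(-21\right) = 4 + 24 \left(-21\right) = 4 - 504 = -500$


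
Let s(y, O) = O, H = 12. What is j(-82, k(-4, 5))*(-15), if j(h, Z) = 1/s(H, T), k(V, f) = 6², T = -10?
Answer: 3/2 ≈ 1.5000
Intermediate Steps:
k(V, f) = 36
j(h, Z) = -⅒ (j(h, Z) = 1/(-10) = -⅒)
j(-82, k(-4, 5))*(-15) = -⅒*(-15) = 3/2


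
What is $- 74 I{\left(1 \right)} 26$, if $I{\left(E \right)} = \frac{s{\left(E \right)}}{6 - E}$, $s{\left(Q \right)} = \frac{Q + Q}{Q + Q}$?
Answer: $- \frac{1924}{5} \approx -384.8$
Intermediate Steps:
$s{\left(Q \right)} = 1$ ($s{\left(Q \right)} = \frac{2 Q}{2 Q} = 2 Q \frac{1}{2 Q} = 1$)
$I{\left(E \right)} = \frac{1}{6 - E}$ ($I{\left(E \right)} = 1 \frac{1}{6 - E} = \frac{1}{6 - E}$)
$- 74 I{\left(1 \right)} 26 = - 74 \left(- \frac{1}{-6 + 1}\right) 26 = - 74 \left(- \frac{1}{-5}\right) 26 = - 74 \left(\left(-1\right) \left(- \frac{1}{5}\right)\right) 26 = \left(-74\right) \frac{1}{5} \cdot 26 = \left(- \frac{74}{5}\right) 26 = - \frac{1924}{5}$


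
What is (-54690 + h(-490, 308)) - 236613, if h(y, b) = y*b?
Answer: -442223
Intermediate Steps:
h(y, b) = b*y
(-54690 + h(-490, 308)) - 236613 = (-54690 + 308*(-490)) - 236613 = (-54690 - 150920) - 236613 = -205610 - 236613 = -442223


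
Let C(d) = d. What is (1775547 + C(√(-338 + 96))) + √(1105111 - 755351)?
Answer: 1775547 + 8*√5465 + 11*I*√2 ≈ 1.7761e+6 + 15.556*I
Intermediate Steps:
(1775547 + C(√(-338 + 96))) + √(1105111 - 755351) = (1775547 + √(-338 + 96)) + √(1105111 - 755351) = (1775547 + √(-242)) + √349760 = (1775547 + 11*I*√2) + 8*√5465 = 1775547 + 8*√5465 + 11*I*√2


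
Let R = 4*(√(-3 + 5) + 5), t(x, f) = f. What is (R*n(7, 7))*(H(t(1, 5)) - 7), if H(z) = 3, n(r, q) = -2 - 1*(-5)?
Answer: -240 - 48*√2 ≈ -307.88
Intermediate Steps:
n(r, q) = 3 (n(r, q) = -2 + 5 = 3)
R = 20 + 4*√2 (R = 4*(√2 + 5) = 4*(5 + √2) = 20 + 4*√2 ≈ 25.657)
(R*n(7, 7))*(H(t(1, 5)) - 7) = ((20 + 4*√2)*3)*(3 - 7) = (60 + 12*√2)*(-4) = -240 - 48*√2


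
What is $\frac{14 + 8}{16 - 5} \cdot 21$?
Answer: $42$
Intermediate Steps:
$\frac{14 + 8}{16 - 5} \cdot 21 = \frac{22}{11} \cdot 21 = 22 \cdot \frac{1}{11} \cdot 21 = 2 \cdot 21 = 42$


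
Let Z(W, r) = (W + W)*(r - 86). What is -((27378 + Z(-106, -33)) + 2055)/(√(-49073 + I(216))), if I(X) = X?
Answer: 54661*I*√48857/48857 ≈ 247.29*I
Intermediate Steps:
Z(W, r) = 2*W*(-86 + r) (Z(W, r) = (2*W)*(-86 + r) = 2*W*(-86 + r))
-((27378 + Z(-106, -33)) + 2055)/(√(-49073 + I(216))) = -((27378 + 2*(-106)*(-86 - 33)) + 2055)/(√(-49073 + 216)) = -((27378 + 2*(-106)*(-119)) + 2055)/(√(-48857)) = -((27378 + 25228) + 2055)/(I*√48857) = -(52606 + 2055)*(-I*√48857/48857) = -54661*(-I*√48857/48857) = -(-54661)*I*√48857/48857 = 54661*I*√48857/48857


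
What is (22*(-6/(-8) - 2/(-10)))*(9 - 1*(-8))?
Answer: 3553/10 ≈ 355.30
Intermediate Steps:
(22*(-6/(-8) - 2/(-10)))*(9 - 1*(-8)) = (22*(-6*(-1/8) - 2*(-1/10)))*(9 + 8) = (22*(3/4 + 1/5))*17 = (22*(19/20))*17 = (209/10)*17 = 3553/10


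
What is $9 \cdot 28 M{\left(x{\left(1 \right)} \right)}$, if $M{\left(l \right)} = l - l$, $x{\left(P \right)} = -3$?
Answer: $0$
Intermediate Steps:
$M{\left(l \right)} = 0$
$9 \cdot 28 M{\left(x{\left(1 \right)} \right)} = 9 \cdot 28 \cdot 0 = 252 \cdot 0 = 0$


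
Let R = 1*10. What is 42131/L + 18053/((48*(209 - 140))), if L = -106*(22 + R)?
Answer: -4893881/702144 ≈ -6.9699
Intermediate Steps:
R = 10
L = -3392 (L = -106*(22 + 10) = -106*32 = -3392)
42131/L + 18053/((48*(209 - 140))) = 42131/(-3392) + 18053/((48*(209 - 140))) = 42131*(-1/3392) + 18053/((48*69)) = -42131/3392 + 18053/3312 = -4893881/702144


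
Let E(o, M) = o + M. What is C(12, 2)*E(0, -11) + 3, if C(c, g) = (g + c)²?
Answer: -2153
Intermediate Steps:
E(o, M) = M + o
C(c, g) = (c + g)²
C(12, 2)*E(0, -11) + 3 = (12 + 2)²*(-11 + 0) + 3 = 14²*(-11) + 3 = 196*(-11) + 3 = -2156 + 3 = -2153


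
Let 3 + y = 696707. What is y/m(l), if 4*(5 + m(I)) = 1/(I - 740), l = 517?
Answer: -621459968/4461 ≈ -1.3931e+5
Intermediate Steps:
y = 696704 (y = -3 + 696707 = 696704)
m(I) = -5 + 1/(4*(-740 + I)) (m(I) = -5 + 1/(4*(I - 740)) = -5 + 1/(4*(-740 + I)))
y/m(l) = 696704/(((14801 - 20*517)/(4*(-740 + 517)))) = 696704/(((1/4)*(14801 - 10340)/(-223))) = 696704/(((1/4)*(-1/223)*4461)) = 696704/(-4461/892) = 696704*(-892/4461) = -621459968/4461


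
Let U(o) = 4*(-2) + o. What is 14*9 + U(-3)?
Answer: 115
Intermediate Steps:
U(o) = -8 + o
14*9 + U(-3) = 14*9 + (-8 - 3) = 126 - 11 = 115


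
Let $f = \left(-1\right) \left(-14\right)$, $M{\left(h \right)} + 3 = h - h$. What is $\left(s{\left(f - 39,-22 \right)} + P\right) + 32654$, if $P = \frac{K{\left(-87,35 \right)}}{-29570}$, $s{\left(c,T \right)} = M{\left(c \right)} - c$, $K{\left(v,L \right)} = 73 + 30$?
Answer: $\frac{966229217}{29570} \approx 32676.0$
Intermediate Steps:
$M{\left(h \right)} = -3$ ($M{\left(h \right)} = -3 + \left(h - h\right) = -3 + 0 = -3$)
$f = 14$
$K{\left(v,L \right)} = 103$
$s{\left(c,T \right)} = -3 - c$
$P = - \frac{103}{29570}$ ($P = \frac{103}{-29570} = 103 \left(- \frac{1}{29570}\right) = - \frac{103}{29570} \approx -0.0034833$)
$\left(s{\left(f - 39,-22 \right)} + P\right) + 32654 = \left(\left(-3 - \left(14 - 39\right)\right) - \frac{103}{29570}\right) + 32654 = \left(\left(-3 - -25\right) - \frac{103}{29570}\right) + 32654 = \left(\left(-3 + 25\right) - \frac{103}{29570}\right) + 32654 = \left(22 - \frac{103}{29570}\right) + 32654 = \frac{650437}{29570} + 32654 = \frac{966229217}{29570}$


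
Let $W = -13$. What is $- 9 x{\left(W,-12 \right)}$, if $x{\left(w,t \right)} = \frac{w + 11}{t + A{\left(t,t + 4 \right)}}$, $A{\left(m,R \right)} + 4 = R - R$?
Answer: $- \frac{9}{8} \approx -1.125$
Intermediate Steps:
$A{\left(m,R \right)} = -4$ ($A{\left(m,R \right)} = -4 + \left(R - R\right) = -4 + 0 = -4$)
$x{\left(w,t \right)} = \frac{11 + w}{-4 + t}$ ($x{\left(w,t \right)} = \frac{w + 11}{t - 4} = \frac{11 + w}{-4 + t}$)
$- 9 x{\left(W,-12 \right)} = - 9 \frac{11 - 13}{-4 - 12} = - 9 \frac{1}{-16} \left(-2\right) = - 9 \left(\left(- \frac{1}{16}\right) \left(-2\right)\right) = \left(-9\right) \frac{1}{8} = - \frac{9}{8}$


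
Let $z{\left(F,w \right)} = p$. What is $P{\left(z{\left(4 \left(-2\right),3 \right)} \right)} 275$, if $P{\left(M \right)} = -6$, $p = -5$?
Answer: $-1650$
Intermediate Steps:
$z{\left(F,w \right)} = -5$
$P{\left(z{\left(4 \left(-2\right),3 \right)} \right)} 275 = \left(-6\right) 275 = -1650$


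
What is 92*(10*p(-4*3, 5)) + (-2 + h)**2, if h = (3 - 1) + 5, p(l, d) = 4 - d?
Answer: -895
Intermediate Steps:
h = 7 (h = 2 + 5 = 7)
92*(10*p(-4*3, 5)) + (-2 + h)**2 = 92*(10*(4 - 1*5)) + (-2 + 7)**2 = 92*(10*(4 - 5)) + 5**2 = 92*(10*(-1)) + 25 = 92*(-10) + 25 = -920 + 25 = -895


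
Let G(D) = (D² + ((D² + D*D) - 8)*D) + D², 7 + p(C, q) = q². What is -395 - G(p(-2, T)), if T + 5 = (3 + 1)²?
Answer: -2988563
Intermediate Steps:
T = 11 (T = -5 + (3 + 1)² = -5 + 4² = -5 + 16 = 11)
p(C, q) = -7 + q²
G(D) = 2*D² + D*(-8 + 2*D²) (G(D) = (D² + ((D² + D²) - 8)*D) + D² = (D² + (2*D² - 8)*D) + D² = (D² + (-8 + 2*D²)*D) + D² = (D² + D*(-8 + 2*D²)) + D² = 2*D² + D*(-8 + 2*D²))
-395 - G(p(-2, T)) = -395 - 2*(-7 + 11²)*(-4 + (-7 + 11²) + (-7 + 11²)²) = -395 - 2*(-7 + 121)*(-4 + (-7 + 121) + (-7 + 121)²) = -395 - 2*114*(-4 + 114 + 114²) = -395 - 2*114*(-4 + 114 + 12996) = -395 - 2*114*13106 = -395 - 1*2988168 = -395 - 2988168 = -2988563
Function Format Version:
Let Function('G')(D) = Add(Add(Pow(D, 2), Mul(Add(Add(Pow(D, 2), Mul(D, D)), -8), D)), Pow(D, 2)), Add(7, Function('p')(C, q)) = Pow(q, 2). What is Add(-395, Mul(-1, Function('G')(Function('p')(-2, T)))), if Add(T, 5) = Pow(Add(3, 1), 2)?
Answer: -2988563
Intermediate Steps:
T = 11 (T = Add(-5, Pow(Add(3, 1), 2)) = Add(-5, Pow(4, 2)) = Add(-5, 16) = 11)
Function('p')(C, q) = Add(-7, Pow(q, 2))
Function('G')(D) = Add(Mul(2, Pow(D, 2)), Mul(D, Add(-8, Mul(2, Pow(D, 2))))) (Function('G')(D) = Add(Add(Pow(D, 2), Mul(Add(Add(Pow(D, 2), Pow(D, 2)), -8), D)), Pow(D, 2)) = Add(Add(Pow(D, 2), Mul(Add(Mul(2, Pow(D, 2)), -8), D)), Pow(D, 2)) = Add(Add(Pow(D, 2), Mul(Add(-8, Mul(2, Pow(D, 2))), D)), Pow(D, 2)) = Add(Add(Pow(D, 2), Mul(D, Add(-8, Mul(2, Pow(D, 2))))), Pow(D, 2)) = Add(Mul(2, Pow(D, 2)), Mul(D, Add(-8, Mul(2, Pow(D, 2))))))
Add(-395, Mul(-1, Function('G')(Function('p')(-2, T)))) = Add(-395, Mul(-1, Mul(2, Add(-7, Pow(11, 2)), Add(-4, Add(-7, Pow(11, 2)), Pow(Add(-7, Pow(11, 2)), 2))))) = Add(-395, Mul(-1, Mul(2, Add(-7, 121), Add(-4, Add(-7, 121), Pow(Add(-7, 121), 2))))) = Add(-395, Mul(-1, Mul(2, 114, Add(-4, 114, Pow(114, 2))))) = Add(-395, Mul(-1, Mul(2, 114, Add(-4, 114, 12996)))) = Add(-395, Mul(-1, Mul(2, 114, 13106))) = Add(-395, Mul(-1, 2988168)) = Add(-395, -2988168) = -2988563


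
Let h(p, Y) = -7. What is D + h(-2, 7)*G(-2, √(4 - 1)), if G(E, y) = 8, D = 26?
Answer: -30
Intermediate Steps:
D + h(-2, 7)*G(-2, √(4 - 1)) = 26 - 7*8 = 26 - 56 = -30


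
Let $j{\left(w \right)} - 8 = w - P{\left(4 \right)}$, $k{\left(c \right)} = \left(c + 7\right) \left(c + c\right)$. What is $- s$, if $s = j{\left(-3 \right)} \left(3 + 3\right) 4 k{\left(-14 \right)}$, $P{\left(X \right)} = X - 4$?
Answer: $-23520$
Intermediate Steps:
$P{\left(X \right)} = -4 + X$
$k{\left(c \right)} = 2 c \left(7 + c\right)$ ($k{\left(c \right)} = \left(7 + c\right) 2 c = 2 c \left(7 + c\right)$)
$j{\left(w \right)} = 8 + w$ ($j{\left(w \right)} = 8 + \left(w - \left(-4 + 4\right)\right) = 8 + \left(w - 0\right) = 8 + \left(w + 0\right) = 8 + w$)
$s = 23520$ ($s = \left(8 - 3\right) \left(3 + 3\right) 4 \cdot 2 \left(-14\right) \left(7 - 14\right) = 5 \cdot 6 \cdot 4 \cdot 2 \left(-14\right) \left(-7\right) = 5 \cdot 24 \cdot 196 = 120 \cdot 196 = 23520$)
$- s = \left(-1\right) 23520 = -23520$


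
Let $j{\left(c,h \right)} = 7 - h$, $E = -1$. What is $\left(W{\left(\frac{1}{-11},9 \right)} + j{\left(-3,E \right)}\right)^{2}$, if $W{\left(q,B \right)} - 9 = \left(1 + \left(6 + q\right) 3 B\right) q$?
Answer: $\frac{84681}{14641} \approx 5.7838$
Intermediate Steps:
$W{\left(q,B \right)} = 9 + q \left(1 + B \left(18 + 3 q\right)\right)$ ($W{\left(q,B \right)} = 9 + \left(1 + \left(6 + q\right) 3 B\right) q = 9 + \left(1 + \left(18 + 3 q\right) B\right) q = 9 + \left(1 + B \left(18 + 3 q\right)\right) q = 9 + q \left(1 + B \left(18 + 3 q\right)\right)$)
$\left(W{\left(\frac{1}{-11},9 \right)} + j{\left(-3,E \right)}\right)^{2} = \left(\left(9 + \frac{1}{-11} + 3 \cdot 9 \left(\frac{1}{-11}\right)^{2} + 18 \cdot 9 \frac{1}{-11}\right) + \left(7 - -1\right)\right)^{2} = \left(\left(9 - \frac{1}{11} + 3 \cdot 9 \left(- \frac{1}{11}\right)^{2} + 18 \cdot 9 \left(- \frac{1}{11}\right)\right) + \left(7 + 1\right)\right)^{2} = \left(\left(9 - \frac{1}{11} + 3 \cdot 9 \cdot \frac{1}{121} - \frac{162}{11}\right) + 8\right)^{2} = \left(\left(9 - \frac{1}{11} + \frac{27}{121} - \frac{162}{11}\right) + 8\right)^{2} = \left(- \frac{677}{121} + 8\right)^{2} = \left(\frac{291}{121}\right)^{2} = \frac{84681}{14641}$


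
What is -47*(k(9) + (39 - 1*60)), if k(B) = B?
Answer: 564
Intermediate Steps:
-47*(k(9) + (39 - 1*60)) = -47*(9 + (39 - 1*60)) = -47*(9 + (39 - 60)) = -47*(9 - 21) = -47*(-12) = 564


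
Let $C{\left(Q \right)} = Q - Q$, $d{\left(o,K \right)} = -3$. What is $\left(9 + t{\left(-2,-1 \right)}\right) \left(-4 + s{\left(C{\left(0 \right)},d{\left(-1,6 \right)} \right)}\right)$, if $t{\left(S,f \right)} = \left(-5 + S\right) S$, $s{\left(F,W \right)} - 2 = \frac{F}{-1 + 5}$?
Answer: $-46$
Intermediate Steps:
$C{\left(Q \right)} = 0$
$s{\left(F,W \right)} = 2 + \frac{F}{4}$ ($s{\left(F,W \right)} = 2 + \frac{F}{-1 + 5} = 2 + \frac{F}{4}$)
$t{\left(S,f \right)} = S \left(-5 + S\right)$
$\left(9 + t{\left(-2,-1 \right)}\right) \left(-4 + s{\left(C{\left(0 \right)},d{\left(-1,6 \right)} \right)}\right) = \left(9 - 2 \left(-5 - 2\right)\right) \left(-4 + \left(2 + \frac{1}{4} \cdot 0\right)\right) = \left(9 - -14\right) \left(-4 + \left(2 + 0\right)\right) = \left(9 + 14\right) \left(-4 + 2\right) = 23 \left(-2\right) = -46$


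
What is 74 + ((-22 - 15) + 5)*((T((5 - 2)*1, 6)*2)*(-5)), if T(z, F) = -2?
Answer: -566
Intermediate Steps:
74 + ((-22 - 15) + 5)*((T((5 - 2)*1, 6)*2)*(-5)) = 74 + ((-22 - 15) + 5)*(-2*2*(-5)) = 74 + (-37 + 5)*(-4*(-5)) = 74 - 32*20 = 74 - 640 = -566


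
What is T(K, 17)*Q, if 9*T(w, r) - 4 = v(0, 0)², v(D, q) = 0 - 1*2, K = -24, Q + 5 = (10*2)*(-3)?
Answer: -520/9 ≈ -57.778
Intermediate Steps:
Q = -65 (Q = -5 + (10*2)*(-3) = -5 + 20*(-3) = -5 - 60 = -65)
v(D, q) = -2 (v(D, q) = 0 - 2 = -2)
T(w, r) = 8/9 (T(w, r) = 4/9 + (⅑)*(-2)² = 4/9 + (⅑)*4 = 4/9 + 4/9 = 8/9)
T(K, 17)*Q = (8/9)*(-65) = -520/9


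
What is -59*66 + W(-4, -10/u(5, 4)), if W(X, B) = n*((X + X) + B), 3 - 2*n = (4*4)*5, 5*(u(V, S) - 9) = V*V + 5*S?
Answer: -64163/18 ≈ -3564.6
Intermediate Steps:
u(V, S) = 9 + S + V**2/5 (u(V, S) = 9 + (V*V + 5*S)/5 = 9 + (V**2 + 5*S)/5 = 9 + (S + V**2/5) = 9 + S + V**2/5)
n = -77/2 (n = 3/2 - 4*4*5/2 = 3/2 - 8*5 = 3/2 - 1/2*80 = 3/2 - 40 = -77/2 ≈ -38.500)
W(X, B) = -77*X - 77*B/2 (W(X, B) = -77*((X + X) + B)/2 = -77*(2*X + B)/2 = -77*(B + 2*X)/2 = -77*X - 77*B/2)
-59*66 + W(-4, -10/u(5, 4)) = -59*66 + (-77*(-4) - (-385)/(9 + 4 + (1/5)*5**2)) = -3894 + (308 - (-385)/(9 + 4 + (1/5)*25)) = -3894 + (308 - (-385)/(9 + 4 + 5)) = -3894 + (308 - (-385)/18) = -3894 + (308 - 77/2*(-5/9)) = -3894 + (308 + 385/18) = -3894 + 5929/18 = -64163/18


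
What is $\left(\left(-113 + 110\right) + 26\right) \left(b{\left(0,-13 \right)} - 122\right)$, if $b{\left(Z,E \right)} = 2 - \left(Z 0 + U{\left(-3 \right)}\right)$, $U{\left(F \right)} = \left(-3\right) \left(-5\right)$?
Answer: $-3105$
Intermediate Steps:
$U{\left(F \right)} = 15$
$b{\left(Z,E \right)} = -13$ ($b{\left(Z,E \right)} = 2 - \left(Z 0 + 15\right) = 2 - \left(0 + 15\right) = 2 - 15 = -13$)
$\left(\left(-113 + 110\right) + 26\right) \left(b{\left(0,-13 \right)} - 122\right) = \left(\left(-113 + 110\right) + 26\right) \left(-13 - 122\right) = \left(-3 + 26\right) \left(-135\right) = 23 \left(-135\right) = -3105$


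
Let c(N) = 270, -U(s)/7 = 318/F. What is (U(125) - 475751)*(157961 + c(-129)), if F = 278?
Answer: -10463895461962/139 ≈ -7.5280e+10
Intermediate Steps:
U(s) = -1113/139 (U(s) = -2226/278 = -7*159/139 = -1113/139)
(U(125) - 475751)*(157961 + c(-129)) = (-1113/139 - 475751)*(157961 + 270) = -66130502/139*158231 = -10463895461962/139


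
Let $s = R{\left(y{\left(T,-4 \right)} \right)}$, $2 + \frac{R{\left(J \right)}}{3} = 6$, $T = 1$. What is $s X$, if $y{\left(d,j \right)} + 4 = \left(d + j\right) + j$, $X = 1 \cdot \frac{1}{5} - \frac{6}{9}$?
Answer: $- \frac{28}{5} \approx -5.6$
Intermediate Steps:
$X = - \frac{7}{15}$ ($X = 1 \cdot \frac{1}{5} - \frac{2}{3} = \frac{1}{5} - \frac{2}{3} = - \frac{7}{15} \approx -0.46667$)
$y{\left(d,j \right)} = -4 + d + 2 j$ ($y{\left(d,j \right)} = -4 + \left(\left(d + j\right) + j\right) = -4 + \left(d + 2 j\right) = -4 + d + 2 j$)
$R{\left(J \right)} = 12$ ($R{\left(J \right)} = -6 + 3 \cdot 6 = -6 + 18 = 12$)
$s = 12$
$s X = 12 \left(- \frac{7}{15}\right) = - \frac{28}{5}$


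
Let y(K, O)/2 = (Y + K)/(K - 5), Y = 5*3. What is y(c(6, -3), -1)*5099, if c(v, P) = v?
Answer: 214158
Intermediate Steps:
Y = 15
y(K, O) = 2*(15 + K)/(-5 + K) (y(K, O) = 2*((15 + K)/(K - 5)) = 2*((15 + K)/(-5 + K)) = 2*(15 + K)/(-5 + K))
y(c(6, -3), -1)*5099 = (2*(15 + 6)/(-5 + 6))*5099 = (2*21/1)*5099 = (2*1*21)*5099 = 42*5099 = 214158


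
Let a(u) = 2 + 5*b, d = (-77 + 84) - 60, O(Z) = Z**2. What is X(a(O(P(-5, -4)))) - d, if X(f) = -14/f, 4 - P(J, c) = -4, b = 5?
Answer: 1417/27 ≈ 52.482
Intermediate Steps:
P(J, c) = 8 (P(J, c) = 4 - 1*(-4) = 4 + 4 = 8)
d = -53 (d = 7 - 60 = -53)
a(u) = 27 (a(u) = 2 + 5*5 = 2 + 25 = 27)
X(a(O(P(-5, -4)))) - d = -14/27 - 1*(-53) = -14*1/27 + 53 = -14/27 + 53 = 1417/27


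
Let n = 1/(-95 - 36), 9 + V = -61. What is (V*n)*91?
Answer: 6370/131 ≈ 48.626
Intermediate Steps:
V = -70 (V = -9 - 61 = -70)
n = -1/131 (n = 1/(-131) = -1/131 ≈ -0.0076336)
(V*n)*91 = -70*(-1/131)*91 = (70/131)*91 = 6370/131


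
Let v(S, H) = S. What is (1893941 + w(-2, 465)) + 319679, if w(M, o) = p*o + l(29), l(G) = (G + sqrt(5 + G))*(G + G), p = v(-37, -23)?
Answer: 2198097 + 58*sqrt(34) ≈ 2.1984e+6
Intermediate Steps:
p = -37
l(G) = 2*G*(G + sqrt(5 + G)) (l(G) = (G + sqrt(5 + G))*(2*G) = 2*G*(G + sqrt(5 + G)))
w(M, o) = 1682 - 37*o + 58*sqrt(34) (w(M, o) = -37*o + 2*29*(29 + sqrt(5 + 29)) = -37*o + 2*29*(29 + sqrt(34)) = -37*o + (1682 + 58*sqrt(34)) = 1682 - 37*o + 58*sqrt(34))
(1893941 + w(-2, 465)) + 319679 = (1893941 + (1682 - 37*465 + 58*sqrt(34))) + 319679 = (1893941 + (1682 - 17205 + 58*sqrt(34))) + 319679 = (1893941 + (-15523 + 58*sqrt(34))) + 319679 = (1878418 + 58*sqrt(34)) + 319679 = 2198097 + 58*sqrt(34)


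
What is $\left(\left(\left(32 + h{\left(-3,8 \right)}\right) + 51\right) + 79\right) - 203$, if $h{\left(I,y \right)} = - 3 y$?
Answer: $-65$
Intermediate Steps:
$\left(\left(\left(32 + h{\left(-3,8 \right)}\right) + 51\right) + 79\right) - 203 = \left(\left(\left(32 - 24\right) + 51\right) + 79\right) - 203 = \left(\left(8 + 51\right) + 79\right) - 203 = \left(59 + 79\right) - 203 = 138 - 203 = -65$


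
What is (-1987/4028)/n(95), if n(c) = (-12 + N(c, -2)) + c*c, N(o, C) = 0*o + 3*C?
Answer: -1987/36280196 ≈ -5.4768e-5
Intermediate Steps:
N(o, C) = 3*C (N(o, C) = 0 + 3*C = 3*C)
n(c) = -18 + c**2 (n(c) = (-12 + 3*(-2)) + c*c = (-12 - 6) + c**2 = -18 + c**2)
(-1987/4028)/n(95) = (-1987/4028)/(-18 + 95**2) = (-1987*1/4028)/(-18 + 9025) = -1987/4028/9007 = -1987/4028*1/9007 = -1987/36280196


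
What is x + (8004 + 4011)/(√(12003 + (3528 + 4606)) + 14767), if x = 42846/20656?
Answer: 22581980847/7819305562 - 1335*√20137/24227128 ≈ 2.8802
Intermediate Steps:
x = 21423/10328 (x = 42846*(1/20656) = 21423/10328 ≈ 2.0743)
x + (8004 + 4011)/(√(12003 + (3528 + 4606)) + 14767) = 21423/10328 + (8004 + 4011)/(√(12003 + (3528 + 4606)) + 14767) = 21423/10328 + 12015/(√(12003 + 8134) + 14767) = 21423/10328 + 12015/(√20137 + 14767) = 21423/10328 + 12015/(14767 + √20137)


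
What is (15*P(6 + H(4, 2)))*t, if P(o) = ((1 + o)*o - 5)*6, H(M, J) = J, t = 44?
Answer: 265320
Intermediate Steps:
P(o) = -30 + 6*o*(1 + o) (P(o) = (o*(1 + o) - 5)*6 = (-5 + o*(1 + o))*6 = -30 + 6*o*(1 + o))
(15*P(6 + H(4, 2)))*t = (15*(-30 + 6*(6 + 2) + 6*(6 + 2)**2))*44 = (15*(-30 + 6*8 + 6*8**2))*44 = (15*(-30 + 48 + 6*64))*44 = (15*(-30 + 48 + 384))*44 = (15*402)*44 = 6030*44 = 265320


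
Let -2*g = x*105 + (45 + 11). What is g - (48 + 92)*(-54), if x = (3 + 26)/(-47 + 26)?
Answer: 15209/2 ≈ 7604.5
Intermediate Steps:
x = -29/21 (x = 29/(-21) = 29*(-1/21) = -29/21 ≈ -1.3810)
g = 89/2 (g = -(-29/21*105 + (45 + 11))/2 = -(-145 + 56)/2 = -1/2*(-89) = 89/2 ≈ 44.500)
g - (48 + 92)*(-54) = 89/2 - (48 + 92)*(-54) = 89/2 - 140*(-54) = 89/2 - 1*(-7560) = 89/2 + 7560 = 15209/2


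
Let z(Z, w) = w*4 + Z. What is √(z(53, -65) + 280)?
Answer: √73 ≈ 8.5440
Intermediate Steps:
z(Z, w) = Z + 4*w (z(Z, w) = 4*w + Z = Z + 4*w)
√(z(53, -65) + 280) = √((53 + 4*(-65)) + 280) = √((53 - 260) + 280) = √(-207 + 280) = √73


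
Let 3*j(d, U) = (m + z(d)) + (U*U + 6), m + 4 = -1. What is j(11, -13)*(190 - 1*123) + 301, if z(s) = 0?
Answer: 12293/3 ≈ 4097.7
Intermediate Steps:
m = -5 (m = -4 - 1 = -5)
j(d, U) = ⅓ + U²/3 (j(d, U) = ((-5 + 0) + (U*U + 6))/3 = (-5 + (U² + 6))/3 = (-5 + (6 + U²))/3 = (1 + U²)/3 = ⅓ + U²/3)
j(11, -13)*(190 - 1*123) + 301 = (⅓ + (⅓)*(-13)²)*(190 - 1*123) + 301 = (⅓ + (⅓)*169)*(190 - 123) + 301 = (⅓ + 169/3)*67 + 301 = (170/3)*67 + 301 = 11390/3 + 301 = 12293/3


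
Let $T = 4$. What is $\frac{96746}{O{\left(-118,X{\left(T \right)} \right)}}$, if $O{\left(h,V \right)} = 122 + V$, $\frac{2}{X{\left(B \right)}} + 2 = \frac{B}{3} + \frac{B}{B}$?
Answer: $\frac{48373}{64} \approx 755.83$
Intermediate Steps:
$X{\left(B \right)} = \frac{2}{-1 + \frac{B}{3}}$ ($X{\left(B \right)} = \frac{2}{-2 + \left(\frac{B}{3} + \frac{B}{B}\right)} = \frac{2}{-2 + \left(B \frac{1}{3} + 1\right)} = \frac{2}{-2 + \left(\frac{B}{3} + 1\right)} = \frac{2}{-2 + \left(1 + \frac{B}{3}\right)} = \frac{2}{-1 + \frac{B}{3}}$)
$\frac{96746}{O{\left(-118,X{\left(T \right)} \right)}} = \frac{96746}{122 + \frac{6}{-3 + 4}} = \frac{96746}{122 + \frac{6}{1}} = \frac{96746}{122 + 6 \cdot 1} = \frac{96746}{122 + 6} = \frac{96746}{128} = 96746 \cdot \frac{1}{128} = \frac{48373}{64}$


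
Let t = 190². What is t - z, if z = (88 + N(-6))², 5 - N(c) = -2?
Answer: 27075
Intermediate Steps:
t = 36100
N(c) = 7 (N(c) = 5 - 1*(-2) = 5 + 2 = 7)
z = 9025 (z = (88 + 7)² = 95² = 9025)
t - z = 36100 - 1*9025 = 36100 - 9025 = 27075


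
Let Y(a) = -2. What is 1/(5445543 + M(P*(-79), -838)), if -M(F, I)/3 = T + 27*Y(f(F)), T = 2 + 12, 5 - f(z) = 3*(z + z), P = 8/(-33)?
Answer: 1/5445663 ≈ 1.8363e-7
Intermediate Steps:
P = -8/33 (P = 8*(-1/33) = -8/33 ≈ -0.24242)
f(z) = 5 - 6*z (f(z) = 5 - 3*(z + z) = 5 - 3*2*z = 5 - 6*z)
T = 14
M(F, I) = 120 (M(F, I) = -3*(14 + 27*(-2)) = -3*(14 - 54) = -3*(-40) = 120)
1/(5445543 + M(P*(-79), -838)) = 1/(5445543 + 120) = 1/5445663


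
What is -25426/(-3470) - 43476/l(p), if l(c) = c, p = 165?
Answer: -4888881/19085 ≈ -256.16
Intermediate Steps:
-25426/(-3470) - 43476/l(p) = -25426/(-3470) - 43476/165 = -25426*(-1/3470) - 43476*1/165 = 12713/1735 - 14492/55 = -4888881/19085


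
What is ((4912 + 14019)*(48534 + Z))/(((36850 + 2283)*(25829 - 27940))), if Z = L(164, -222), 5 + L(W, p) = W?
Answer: -921807183/82609763 ≈ -11.159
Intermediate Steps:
L(W, p) = -5 + W
Z = 159 (Z = -5 + 164 = 159)
((4912 + 14019)*(48534 + Z))/(((36850 + 2283)*(25829 - 27940))) = ((4912 + 14019)*(48534 + 159))/(((36850 + 2283)*(25829 - 27940))) = (18931*48693)/((39133*(-2111))) = 921807183/(-82609763) = 921807183*(-1/82609763) = -921807183/82609763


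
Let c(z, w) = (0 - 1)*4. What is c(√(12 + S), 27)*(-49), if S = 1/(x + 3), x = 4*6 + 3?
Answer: 196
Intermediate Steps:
x = 27 (x = 24 + 3 = 27)
S = 1/30 (S = 1/(27 + 3) = 1/30 ≈ 0.033333)
c(z, w) = -4 (c(z, w) = -1*4 = -4)
c(√(12 + S), 27)*(-49) = -4*(-49) = 196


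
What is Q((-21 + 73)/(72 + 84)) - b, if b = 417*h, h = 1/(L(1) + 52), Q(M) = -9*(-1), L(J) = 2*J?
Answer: 23/18 ≈ 1.2778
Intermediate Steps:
Q(M) = 9
h = 1/54 (h = 1/(2*1 + 52) = 1/(2 + 52) = 1/54 ≈ 0.018519)
b = 139/18 (b = 417*(1/54) = 139/18 ≈ 7.7222)
Q((-21 + 73)/(72 + 84)) - b = 9 - 1*139/18 = 9 - 139/18 = 23/18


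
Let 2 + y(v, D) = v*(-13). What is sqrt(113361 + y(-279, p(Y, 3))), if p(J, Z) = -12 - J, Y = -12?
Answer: sqrt(116986) ≈ 342.03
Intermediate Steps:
y(v, D) = -2 - 13*v (y(v, D) = -2 + v*(-13) = -2 - 13*v)
sqrt(113361 + y(-279, p(Y, 3))) = sqrt(113361 + (-2 - 13*(-279))) = sqrt(113361 + (-2 + 3627)) = sqrt(113361 + 3625) = sqrt(116986)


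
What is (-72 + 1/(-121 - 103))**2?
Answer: 260144641/50176 ≈ 5184.6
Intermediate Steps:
(-72 + 1/(-121 - 103))**2 = (-72 + 1/(-224))**2 = (-72 - 1/224)**2 = (-16129/224)**2 = 260144641/50176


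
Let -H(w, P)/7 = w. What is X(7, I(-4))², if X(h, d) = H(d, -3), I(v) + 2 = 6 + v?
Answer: 0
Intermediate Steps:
H(w, P) = -7*w
I(v) = 4 + v (I(v) = -2 + (6 + v) = 4 + v)
X(h, d) = -7*d
X(7, I(-4))² = (-7*(4 - 4))² = (-7*0)² = 0² = 0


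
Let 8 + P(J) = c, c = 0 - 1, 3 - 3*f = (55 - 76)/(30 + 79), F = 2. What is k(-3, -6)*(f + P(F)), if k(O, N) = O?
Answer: 2595/109 ≈ 23.807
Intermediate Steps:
f = 116/109 (f = 1 - (55 - 76)/(3*(30 + 79)) = 1 - (-7)/109 = 1 - 1/3*(-21/109) = 1 + 7/109 = 116/109 ≈ 1.0642)
c = -1
P(J) = -9 (P(J) = -8 - 1 = -9)
k(-3, -6)*(f + P(F)) = -3*(116/109 - 9) = -3*(-865/109) = 2595/109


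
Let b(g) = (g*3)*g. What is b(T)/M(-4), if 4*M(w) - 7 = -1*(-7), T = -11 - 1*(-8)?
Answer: 54/7 ≈ 7.7143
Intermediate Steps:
T = -3 (T = -11 + 8 = -3)
M(w) = 7/2 (M(w) = 7/4 + (-1*(-7))/4 = 7/4 + (¼)*7 = 7/4 + 7/4 = 7/2)
b(g) = 3*g² (b(g) = (3*g)*g = 3*g²)
b(T)/M(-4) = (3*(-3)²)/(7/2) = (3*9)*(2/7) = 27*(2/7) = 54/7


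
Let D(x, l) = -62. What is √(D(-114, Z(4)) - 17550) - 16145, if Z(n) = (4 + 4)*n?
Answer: -16145 + 2*I*√4403 ≈ -16145.0 + 132.71*I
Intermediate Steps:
Z(n) = 8*n
√(D(-114, Z(4)) - 17550) - 16145 = √(-62 - 17550) - 16145 = √(-17612) - 16145 = 2*I*√4403 - 16145 = -16145 + 2*I*√4403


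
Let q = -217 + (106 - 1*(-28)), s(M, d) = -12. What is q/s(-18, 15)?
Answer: 83/12 ≈ 6.9167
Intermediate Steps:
q = -83 (q = -217 + (106 + 28) = -217 + 134 = -83)
q/s(-18, 15) = -83/(-12) = -83*(-1/12) = 83/12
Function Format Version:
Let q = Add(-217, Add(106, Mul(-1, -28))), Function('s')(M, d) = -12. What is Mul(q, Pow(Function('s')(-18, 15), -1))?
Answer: Rational(83, 12) ≈ 6.9167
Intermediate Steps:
q = -83 (q = Add(-217, Add(106, 28)) = Add(-217, 134) = -83)
Mul(q, Pow(Function('s')(-18, 15), -1)) = Mul(-83, Pow(-12, -1)) = Mul(-83, Rational(-1, 12)) = Rational(83, 12)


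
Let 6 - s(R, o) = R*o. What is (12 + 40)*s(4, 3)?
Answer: -312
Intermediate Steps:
s(R, o) = 6 - R*o
(12 + 40)*s(4, 3) = (12 + 40)*(6 - 1*4*3) = 52*(6 - 12) = 52*(-6) = -312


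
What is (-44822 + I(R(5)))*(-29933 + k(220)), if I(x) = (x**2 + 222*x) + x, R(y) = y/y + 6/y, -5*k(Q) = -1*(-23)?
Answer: 165878852832/125 ≈ 1.3270e+9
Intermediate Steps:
k(Q) = -23/5 (k(Q) = -(-1)*(-23)/5 = -1/5*23 = -23/5)
R(y) = 1 + 6/y
I(x) = x**2 + 223*x
(-44822 + I(R(5)))*(-29933 + k(220)) = (-44822 + ((6 + 5)/5)*(223 + (6 + 5)/5))*(-29933 - 23/5) = (-44822 + ((1/5)*11)*(223 + (1/5)*11))*(-149688/5) = (-44822 + 11*(223 + 11/5)/5)*(-149688/5) = (-44822 + (11/5)*(1126/5))*(-149688/5) = (-44822 + 12386/25)*(-149688/5) = -1108164/25*(-149688/5) = 165878852832/125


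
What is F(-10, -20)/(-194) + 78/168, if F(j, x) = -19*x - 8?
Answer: -3947/2716 ≈ -1.4532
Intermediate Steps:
F(j, x) = -8 - 19*x
F(-10, -20)/(-194) + 78/168 = (-8 - 19*(-20))/(-194) + 78/168 = (-8 + 380)*(-1/194) + 78*(1/168) = 372*(-1/194) + 13/28 = -186/97 + 13/28 = -3947/2716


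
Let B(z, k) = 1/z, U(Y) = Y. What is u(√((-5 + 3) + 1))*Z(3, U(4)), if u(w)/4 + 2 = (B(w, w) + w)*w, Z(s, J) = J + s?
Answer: -56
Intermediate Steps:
u(w) = -8 + 4*w*(w + 1/w) (u(w) = -8 + 4*((1/w + w)*w) = -8 + 4*((w + 1/w)*w) = -8 + 4*(w*(w + 1/w)) = -8 + 4*w*(w + 1/w))
u(√((-5 + 3) + 1))*Z(3, U(4)) = (-4 + 4*(√((-5 + 3) + 1))²)*(4 + 3) = (-4 + 4*(√(-2 + 1))²)*7 = (-4 + 4*(√(-1))²)*7 = (-4 + 4*I²)*7 = (-4 + 4*(-1))*7 = (-4 - 4)*7 = -8*7 = -56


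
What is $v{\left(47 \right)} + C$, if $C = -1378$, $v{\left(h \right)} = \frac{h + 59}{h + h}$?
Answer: $- \frac{64713}{47} \approx -1376.9$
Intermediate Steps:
$v{\left(h \right)} = \frac{59 + h}{2 h}$
$v{\left(47 \right)} + C = \frac{59 + 47}{2 \cdot 47} - 1378 = \frac{1}{2} \cdot \frac{1}{47} \cdot 106 - 1378 = \frac{53}{47} - 1378 = - \frac{64713}{47}$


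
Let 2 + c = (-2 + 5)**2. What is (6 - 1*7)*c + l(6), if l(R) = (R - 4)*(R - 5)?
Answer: -5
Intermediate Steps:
l(R) = (-5 + R)*(-4 + R) (l(R) = (-4 + R)*(-5 + R) = (-5 + R)*(-4 + R))
c = 7 (c = -2 + (-2 + 5)**2 = -2 + 3**2 = -2 + 9 = 7)
(6 - 1*7)*c + l(6) = (6 - 1*7)*7 + (20 + 6**2 - 9*6) = (6 - 7)*7 + (20 + 36 - 54) = -1*7 + 2 = -7 + 2 = -5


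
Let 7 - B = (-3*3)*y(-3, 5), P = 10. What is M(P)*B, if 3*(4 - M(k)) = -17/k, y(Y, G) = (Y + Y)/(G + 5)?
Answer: 548/75 ≈ 7.3067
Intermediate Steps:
y(Y, G) = 2*Y/(5 + G) (y(Y, G) = (2*Y)/(5 + G) = 2*Y/(5 + G))
M(k) = 4 + 17/(3*k) (M(k) = 4 - (-17)/(3*k) = 4 + 17/(3*k))
B = 8/5 (B = 7 - (-3*3)*2*(-3)/(5 + 5) = 7 - (-9)*2*(-3)/10 = 7 - (-9)*2*(-3)*(⅒) = 7 - (-9)*(-3)/5 = 7 - 1*27/5 = 7 - 27/5 = 8/5 ≈ 1.6000)
M(P)*B = (4 + (17/3)/10)*(8/5) = (4 + (17/3)*(⅒))*(8/5) = (4 + 17/30)*(8/5) = (137/30)*(8/5) = 548/75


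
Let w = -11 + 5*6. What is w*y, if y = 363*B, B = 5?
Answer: 34485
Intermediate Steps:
y = 1815 (y = 363*5 = 1815)
w = 19 (w = -11 + 30 = 19)
w*y = 19*1815 = 34485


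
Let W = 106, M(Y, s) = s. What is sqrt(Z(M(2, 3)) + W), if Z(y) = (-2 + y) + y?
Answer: sqrt(110) ≈ 10.488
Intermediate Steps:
Z(y) = -2 + 2*y
sqrt(Z(M(2, 3)) + W) = sqrt((-2 + 2*3) + 106) = sqrt((-2 + 6) + 106) = sqrt(4 + 106) = sqrt(110)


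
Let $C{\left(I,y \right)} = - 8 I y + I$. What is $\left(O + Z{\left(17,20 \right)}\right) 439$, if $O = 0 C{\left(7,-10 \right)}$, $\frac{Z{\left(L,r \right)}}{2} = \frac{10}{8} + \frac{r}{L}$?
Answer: $\frac{72435}{34} \approx 2130.4$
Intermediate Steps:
$Z{\left(L,r \right)} = \frac{5}{2} + \frac{2 r}{L}$ ($Z{\left(L,r \right)} = 2 \left(\frac{10}{8} + \frac{r}{L}\right) = 2 \left(10 \cdot \frac{1}{8} + \frac{r}{L}\right) = 2 \left(\frac{5}{4} + \frac{r}{L}\right) = \frac{5}{2} + \frac{2 r}{L}$)
$C{\left(I,y \right)} = I - 8 I y$ ($C{\left(I,y \right)} = - 8 I y + I = I - 8 I y$)
$O = 0$ ($O = 0 \cdot 7 \left(1 - -80\right) = 0 \cdot 7 \left(1 + 80\right) = 0 \cdot 7 \cdot 81 = 0 \cdot 567 = 0$)
$\left(O + Z{\left(17,20 \right)}\right) 439 = \left(0 + \left(\frac{5}{2} + 2 \cdot 20 \cdot \frac{1}{17}\right)\right) 439 = \left(0 + \left(\frac{5}{2} + \frac{40}{17}\right)\right) 439 = \left(0 + \frac{165}{34}\right) 439 = \frac{165}{34} \cdot 439 = \frac{72435}{34}$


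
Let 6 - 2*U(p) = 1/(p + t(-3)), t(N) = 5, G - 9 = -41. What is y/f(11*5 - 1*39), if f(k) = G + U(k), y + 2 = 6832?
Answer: -286860/1219 ≈ -235.32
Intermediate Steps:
y = 6830 (y = -2 + 6832 = 6830)
G = -32 (G = 9 - 41 = -32)
U(p) = 3 - 1/(2*(5 + p)) (U(p) = 3 - 1/(2*(p + 5)) = 3 - 1/(2*(5 + p)))
f(k) = -32 + (29 + 6*k)/(2*(5 + k))
y/f(11*5 - 1*39) = 6830/(((-291 - 58*(11*5 - 1*39))/(2*(5 + (11*5 - 1*39))))) = 6830/(((-291 - 58*(55 - 39))/(2*(5 + (55 - 39))))) = 6830/(((-291 - 58*16)/(2*(5 + 16)))) = 6830/(((1/2)*(-291 - 928)/21)) = 6830/(((1/2)*(1/21)*(-1219))) = 6830/(-1219/42) = 6830*(-42/1219) = -286860/1219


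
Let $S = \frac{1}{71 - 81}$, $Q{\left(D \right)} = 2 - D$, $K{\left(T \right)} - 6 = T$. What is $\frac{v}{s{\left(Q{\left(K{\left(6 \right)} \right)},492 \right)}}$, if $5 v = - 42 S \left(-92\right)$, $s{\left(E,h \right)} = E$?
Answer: $\frac{966}{125} \approx 7.728$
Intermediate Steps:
$K{\left(T \right)} = 6 + T$
$S = - \frac{1}{10}$ ($S = \frac{1}{-10} = - \frac{1}{10} \approx -0.1$)
$v = - \frac{1932}{25}$ ($v = \frac{\left(-42\right) \left(- \frac{1}{10}\right) \left(-92\right)}{5} = \frac{\frac{21}{5} \left(-92\right)}{5} = \frac{1}{5} \left(- \frac{1932}{5}\right) = - \frac{1932}{25} \approx -77.28$)
$\frac{v}{s{\left(Q{\left(K{\left(6 \right)} \right)},492 \right)}} = - \frac{1932}{25 \left(2 - \left(6 + 6\right)\right)} = - \frac{1932}{25 \left(2 - 12\right)} = - \frac{1932}{25 \left(-10\right)} = \left(- \frac{1932}{25}\right) \left(- \frac{1}{10}\right) = \frac{966}{125}$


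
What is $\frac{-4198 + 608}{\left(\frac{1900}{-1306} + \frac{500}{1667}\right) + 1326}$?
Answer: $- \frac{1953949045}{721080738} \approx -2.7098$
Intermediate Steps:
$\frac{-4198 + 608}{\left(\frac{1900}{-1306} + \frac{500}{1667}\right) + 1326} = - \frac{3590}{\left(1900 \left(- \frac{1}{1306}\right) + 500 \cdot \frac{1}{1667}\right) + 1326} = - \frac{3590}{\left(- \frac{950}{653} + \frac{500}{1667}\right) + 1326} = - \frac{3590}{- \frac{1257150}{1088551} + 1326} = - \frac{3590}{\frac{1442161476}{1088551}} = \left(-3590\right) \frac{1088551}{1442161476} = - \frac{1953949045}{721080738}$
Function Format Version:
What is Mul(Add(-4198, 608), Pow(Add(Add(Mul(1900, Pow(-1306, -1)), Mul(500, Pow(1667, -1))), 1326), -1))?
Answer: Rational(-1953949045, 721080738) ≈ -2.7098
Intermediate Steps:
Mul(Add(-4198, 608), Pow(Add(Add(Mul(1900, Pow(-1306, -1)), Mul(500, Pow(1667, -1))), 1326), -1)) = Mul(-3590, Pow(Add(Add(Mul(1900, Rational(-1, 1306)), Mul(500, Rational(1, 1667))), 1326), -1)) = Mul(-3590, Pow(Add(Add(Rational(-950, 653), Rational(500, 1667)), 1326), -1)) = Mul(-3590, Pow(Add(Rational(-1257150, 1088551), 1326), -1)) = Mul(-3590, Pow(Rational(1442161476, 1088551), -1)) = Mul(-3590, Rational(1088551, 1442161476)) = Rational(-1953949045, 721080738)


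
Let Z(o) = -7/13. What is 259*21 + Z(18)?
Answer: 70700/13 ≈ 5438.5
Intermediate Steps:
Z(o) = -7/13 (Z(o) = -7*1/13 = -7/13)
259*21 + Z(18) = 259*21 - 7/13 = 5439 - 7/13 = 70700/13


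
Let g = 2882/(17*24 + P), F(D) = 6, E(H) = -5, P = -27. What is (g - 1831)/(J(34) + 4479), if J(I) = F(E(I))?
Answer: -694729/1708785 ≈ -0.40656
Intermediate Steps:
J(I) = 6
g = 2882/381 (g = 2882/(17*24 - 27) = 2882/(408 - 27) = 2882/381 ≈ 7.5643)
(g - 1831)/(J(34) + 4479) = (2882/381 - 1831)/(6 + 4479) = -694729/381/4485 = -694729/381*1/4485 = -694729/1708785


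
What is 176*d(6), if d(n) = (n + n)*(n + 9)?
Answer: 31680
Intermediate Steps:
d(n) = 2*n*(9 + n) (d(n) = (2*n)*(9 + n) = 2*n*(9 + n))
176*d(6) = 176*(2*6*(9 + 6)) = 176*(2*6*15) = 176*180 = 31680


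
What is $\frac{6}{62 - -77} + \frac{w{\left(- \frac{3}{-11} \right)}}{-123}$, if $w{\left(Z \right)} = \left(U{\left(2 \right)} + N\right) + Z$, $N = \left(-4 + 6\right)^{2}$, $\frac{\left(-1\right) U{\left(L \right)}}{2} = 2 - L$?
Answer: $\frac{1585}{188067} \approx 0.0084278$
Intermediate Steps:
$U{\left(L \right)} = -4 + 2 L$ ($U{\left(L \right)} = - 2 \left(2 - L\right) = -4 + 2 L$)
$N = 4$ ($N = 2^{2} = 4$)
$w{\left(Z \right)} = 4 + Z$ ($w{\left(Z \right)} = \left(\left(-4 + 2 \cdot 2\right) + 4\right) + Z = \left(\left(-4 + 4\right) + 4\right) + Z = \left(0 + 4\right) + Z = 4 + Z$)
$\frac{6}{62 - -77} + \frac{w{\left(- \frac{3}{-11} \right)}}{-123} = \frac{6}{62 - -77} + \frac{4 - \frac{3}{-11}}{-123} = \frac{6}{62 + 77} - \frac{4 - - \frac{3}{11}}{123} = \frac{6}{139} - \frac{4 + \frac{3}{11}}{123} = 6 \cdot \frac{1}{139} - \frac{47}{1353} = \frac{6}{139} - \frac{47}{1353} = \frac{1585}{188067}$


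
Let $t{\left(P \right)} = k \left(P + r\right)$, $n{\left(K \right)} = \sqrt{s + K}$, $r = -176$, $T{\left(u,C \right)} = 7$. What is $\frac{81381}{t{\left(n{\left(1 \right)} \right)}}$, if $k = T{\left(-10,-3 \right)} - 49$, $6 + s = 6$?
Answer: $\frac{27127}{2450} \approx 11.072$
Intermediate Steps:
$s = 0$ ($s = -6 + 6 = 0$)
$k = -42$ ($k = 7 - 49 = -42$)
$n{\left(K \right)} = \sqrt{K}$ ($n{\left(K \right)} = \sqrt{0 + K} = \sqrt{K}$)
$t{\left(P \right)} = 7392 - 42 P$ ($t{\left(P \right)} = - 42 \left(P - 176\right) = - 42 \left(-176 + P\right) = 7392 - 42 P$)
$\frac{81381}{t{\left(n{\left(1 \right)} \right)}} = \frac{81381}{7392 - 42 \sqrt{1}} = \frac{81381}{7392 - 42} = \frac{81381}{7350} = 81381 \cdot \frac{1}{7350} = \frac{27127}{2450}$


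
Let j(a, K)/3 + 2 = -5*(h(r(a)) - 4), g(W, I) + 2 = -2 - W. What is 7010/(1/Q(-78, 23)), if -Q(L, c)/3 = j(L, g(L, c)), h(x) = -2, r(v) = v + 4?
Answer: -1766520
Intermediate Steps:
r(v) = 4 + v
g(W, I) = -4 - W (g(W, I) = -2 + (-2 - W) = -4 - W)
j(a, K) = 84 (j(a, K) = -6 + 3*(-5*(-2 - 4)) = -6 + 3*(-5*(-6)) = -6 + 3*30 = -6 + 90 = 84)
Q(L, c) = -252 (Q(L, c) = -3*84 = -252)
7010/(1/Q(-78, 23)) = 7010/(1/(-252)) = 7010/(-1/252) = 7010*(-252) = -1766520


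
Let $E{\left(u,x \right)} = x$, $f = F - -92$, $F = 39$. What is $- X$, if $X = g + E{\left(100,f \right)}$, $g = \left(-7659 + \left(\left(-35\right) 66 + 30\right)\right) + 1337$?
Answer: $8471$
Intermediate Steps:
$f = 131$ ($f = 39 - -92 = 39 + 92 = 131$)
$g = -8602$ ($g = \left(-7659 + \left(-2310 + 30\right)\right) + 1337 = \left(-7659 - 2280\right) + 1337 = -9939 + 1337 = -8602$)
$X = -8471$ ($X = -8602 + 131 = -8471$)
$- X = \left(-1\right) \left(-8471\right) = 8471$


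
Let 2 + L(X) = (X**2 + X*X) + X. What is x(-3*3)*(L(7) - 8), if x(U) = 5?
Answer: 475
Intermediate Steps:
L(X) = -2 + X + 2*X**2 (L(X) = -2 + ((X**2 + X*X) + X) = -2 + ((X**2 + X**2) + X) = -2 + (2*X**2 + X) = -2 + (X + 2*X**2) = -2 + X + 2*X**2)
x(-3*3)*(L(7) - 8) = 5*((-2 + 7 + 2*7**2) - 8) = 5*((-2 + 7 + 2*49) - 8) = 5*((-2 + 7 + 98) - 8) = 5*(103 - 8) = 5*95 = 475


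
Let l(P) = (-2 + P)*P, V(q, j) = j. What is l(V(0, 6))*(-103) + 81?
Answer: -2391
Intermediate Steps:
l(P) = P*(-2 + P)
l(V(0, 6))*(-103) + 81 = (6*(-2 + 6))*(-103) + 81 = (6*4)*(-103) + 81 = 24*(-103) + 81 = -2472 + 81 = -2391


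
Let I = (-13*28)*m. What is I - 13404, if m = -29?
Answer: -2848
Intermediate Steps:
I = 10556 (I = -13*28*(-29) = -364*(-29) = 10556)
I - 13404 = 10556 - 13404 = -2848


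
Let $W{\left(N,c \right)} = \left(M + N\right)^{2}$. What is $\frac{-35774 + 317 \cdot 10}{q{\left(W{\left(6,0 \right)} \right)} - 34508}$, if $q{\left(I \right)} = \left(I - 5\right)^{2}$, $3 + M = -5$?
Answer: $\frac{2964}{3137} \approx 0.94485$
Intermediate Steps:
$M = -8$ ($M = -3 - 5 = -8$)
$W{\left(N,c \right)} = \left(-8 + N\right)^{2}$
$q{\left(I \right)} = \left(-5 + I\right)^{2}$
$\frac{-35774 + 317 \cdot 10}{q{\left(W{\left(6,0 \right)} \right)} - 34508} = \frac{-35774 + 317 \cdot 10}{\left(-5 + \left(-8 + 6\right)^{2}\right)^{2} - 34508} = \frac{-35774 + 3170}{\left(-5 + \left(-2\right)^{2}\right)^{2} - 34508} = - \frac{32604}{\left(-5 + 4\right)^{2} - 34508} = - \frac{32604}{\left(-1\right)^{2} - 34508} = - \frac{32604}{1 - 34508} = - \frac{32604}{-34507} = \left(-32604\right) \left(- \frac{1}{34507}\right) = \frac{2964}{3137}$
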